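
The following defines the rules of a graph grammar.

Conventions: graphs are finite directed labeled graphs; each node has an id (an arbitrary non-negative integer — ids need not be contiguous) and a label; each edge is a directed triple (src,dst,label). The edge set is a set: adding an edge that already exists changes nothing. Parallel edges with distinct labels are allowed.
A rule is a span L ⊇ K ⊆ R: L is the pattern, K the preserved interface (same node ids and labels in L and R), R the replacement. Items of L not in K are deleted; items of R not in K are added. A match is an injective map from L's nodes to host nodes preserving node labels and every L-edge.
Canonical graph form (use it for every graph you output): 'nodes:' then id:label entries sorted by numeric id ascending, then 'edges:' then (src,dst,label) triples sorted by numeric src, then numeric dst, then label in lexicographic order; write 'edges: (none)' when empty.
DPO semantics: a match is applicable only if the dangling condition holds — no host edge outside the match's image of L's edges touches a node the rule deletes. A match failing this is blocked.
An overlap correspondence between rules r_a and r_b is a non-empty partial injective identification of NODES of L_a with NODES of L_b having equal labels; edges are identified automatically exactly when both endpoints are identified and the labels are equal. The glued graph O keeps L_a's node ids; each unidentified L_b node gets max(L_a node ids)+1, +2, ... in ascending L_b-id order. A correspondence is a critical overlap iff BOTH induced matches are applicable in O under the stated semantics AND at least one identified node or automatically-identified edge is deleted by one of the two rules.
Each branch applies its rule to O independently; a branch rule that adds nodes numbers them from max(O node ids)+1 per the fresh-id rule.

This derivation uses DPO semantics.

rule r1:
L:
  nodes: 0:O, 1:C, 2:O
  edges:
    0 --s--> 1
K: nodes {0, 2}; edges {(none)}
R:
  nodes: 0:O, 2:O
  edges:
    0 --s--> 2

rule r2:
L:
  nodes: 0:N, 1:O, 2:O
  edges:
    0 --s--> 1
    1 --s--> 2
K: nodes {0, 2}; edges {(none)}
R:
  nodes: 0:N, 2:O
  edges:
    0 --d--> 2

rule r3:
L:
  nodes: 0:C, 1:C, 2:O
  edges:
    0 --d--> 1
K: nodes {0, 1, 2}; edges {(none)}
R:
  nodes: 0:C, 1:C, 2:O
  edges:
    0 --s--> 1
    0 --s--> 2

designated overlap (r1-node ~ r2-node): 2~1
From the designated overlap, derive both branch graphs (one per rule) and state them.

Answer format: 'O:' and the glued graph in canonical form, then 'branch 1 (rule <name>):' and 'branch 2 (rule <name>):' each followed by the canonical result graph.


O:
nodes: 0:O, 1:C, 2:O, 3:N, 4:O
edges: (0,1,s); (2,4,s); (3,2,s)
branch 1 (rule r1):
nodes: 0:O, 2:O, 3:N, 4:O
edges: (0,2,s); (2,4,s); (3,2,s)
branch 2 (rule r2):
nodes: 0:O, 1:C, 3:N, 4:O
edges: (0,1,s); (3,4,d)


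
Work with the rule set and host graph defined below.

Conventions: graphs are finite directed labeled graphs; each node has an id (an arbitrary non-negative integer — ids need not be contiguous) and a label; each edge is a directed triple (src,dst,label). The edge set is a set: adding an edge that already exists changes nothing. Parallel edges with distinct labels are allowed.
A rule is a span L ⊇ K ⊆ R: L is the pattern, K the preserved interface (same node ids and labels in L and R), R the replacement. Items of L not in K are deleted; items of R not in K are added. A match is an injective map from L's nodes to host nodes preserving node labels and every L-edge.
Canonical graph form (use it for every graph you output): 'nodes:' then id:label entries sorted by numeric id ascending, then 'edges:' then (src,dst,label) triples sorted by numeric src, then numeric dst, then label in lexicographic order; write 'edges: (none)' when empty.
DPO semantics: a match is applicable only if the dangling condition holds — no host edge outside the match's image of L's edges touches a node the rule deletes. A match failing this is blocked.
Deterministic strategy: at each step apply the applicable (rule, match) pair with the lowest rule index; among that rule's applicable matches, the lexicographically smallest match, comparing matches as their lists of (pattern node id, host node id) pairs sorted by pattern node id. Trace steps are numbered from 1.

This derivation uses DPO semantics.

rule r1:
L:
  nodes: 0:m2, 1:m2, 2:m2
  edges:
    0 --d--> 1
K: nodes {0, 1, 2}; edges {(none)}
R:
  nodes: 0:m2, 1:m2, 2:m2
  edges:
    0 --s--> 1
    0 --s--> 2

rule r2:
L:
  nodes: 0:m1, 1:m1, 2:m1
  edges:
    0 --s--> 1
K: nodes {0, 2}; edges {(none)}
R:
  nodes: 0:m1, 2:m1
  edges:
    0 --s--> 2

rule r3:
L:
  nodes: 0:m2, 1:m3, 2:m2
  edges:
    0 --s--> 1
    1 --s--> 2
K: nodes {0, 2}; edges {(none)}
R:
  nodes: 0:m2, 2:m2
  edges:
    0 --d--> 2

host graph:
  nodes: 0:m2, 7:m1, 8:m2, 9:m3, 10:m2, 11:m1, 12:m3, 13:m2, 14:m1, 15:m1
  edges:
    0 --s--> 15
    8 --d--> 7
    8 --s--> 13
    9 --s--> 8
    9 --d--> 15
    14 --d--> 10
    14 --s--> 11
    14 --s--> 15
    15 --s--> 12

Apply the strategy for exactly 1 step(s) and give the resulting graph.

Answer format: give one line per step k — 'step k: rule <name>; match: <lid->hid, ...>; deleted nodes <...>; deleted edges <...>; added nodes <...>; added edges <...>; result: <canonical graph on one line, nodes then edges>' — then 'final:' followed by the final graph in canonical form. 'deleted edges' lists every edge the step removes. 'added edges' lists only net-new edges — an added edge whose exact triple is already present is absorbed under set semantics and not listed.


step 1: rule r2; match: 0->14, 1->11, 2->7; deleted nodes 11; deleted edges (14,11,s); added nodes (none); added edges (14,7,s); result: nodes: 0:m2, 7:m1, 8:m2, 9:m3, 10:m2, 12:m3, 13:m2, 14:m1, 15:m1 edges: (0,15,s); (8,7,d); (8,13,s); (9,8,s); (9,15,d); (14,7,s); (14,10,d); (14,15,s); (15,12,s)
final:
nodes: 0:m2, 7:m1, 8:m2, 9:m3, 10:m2, 12:m3, 13:m2, 14:m1, 15:m1
edges: (0,15,s); (8,7,d); (8,13,s); (9,8,s); (9,15,d); (14,7,s); (14,10,d); (14,15,s); (15,12,s)


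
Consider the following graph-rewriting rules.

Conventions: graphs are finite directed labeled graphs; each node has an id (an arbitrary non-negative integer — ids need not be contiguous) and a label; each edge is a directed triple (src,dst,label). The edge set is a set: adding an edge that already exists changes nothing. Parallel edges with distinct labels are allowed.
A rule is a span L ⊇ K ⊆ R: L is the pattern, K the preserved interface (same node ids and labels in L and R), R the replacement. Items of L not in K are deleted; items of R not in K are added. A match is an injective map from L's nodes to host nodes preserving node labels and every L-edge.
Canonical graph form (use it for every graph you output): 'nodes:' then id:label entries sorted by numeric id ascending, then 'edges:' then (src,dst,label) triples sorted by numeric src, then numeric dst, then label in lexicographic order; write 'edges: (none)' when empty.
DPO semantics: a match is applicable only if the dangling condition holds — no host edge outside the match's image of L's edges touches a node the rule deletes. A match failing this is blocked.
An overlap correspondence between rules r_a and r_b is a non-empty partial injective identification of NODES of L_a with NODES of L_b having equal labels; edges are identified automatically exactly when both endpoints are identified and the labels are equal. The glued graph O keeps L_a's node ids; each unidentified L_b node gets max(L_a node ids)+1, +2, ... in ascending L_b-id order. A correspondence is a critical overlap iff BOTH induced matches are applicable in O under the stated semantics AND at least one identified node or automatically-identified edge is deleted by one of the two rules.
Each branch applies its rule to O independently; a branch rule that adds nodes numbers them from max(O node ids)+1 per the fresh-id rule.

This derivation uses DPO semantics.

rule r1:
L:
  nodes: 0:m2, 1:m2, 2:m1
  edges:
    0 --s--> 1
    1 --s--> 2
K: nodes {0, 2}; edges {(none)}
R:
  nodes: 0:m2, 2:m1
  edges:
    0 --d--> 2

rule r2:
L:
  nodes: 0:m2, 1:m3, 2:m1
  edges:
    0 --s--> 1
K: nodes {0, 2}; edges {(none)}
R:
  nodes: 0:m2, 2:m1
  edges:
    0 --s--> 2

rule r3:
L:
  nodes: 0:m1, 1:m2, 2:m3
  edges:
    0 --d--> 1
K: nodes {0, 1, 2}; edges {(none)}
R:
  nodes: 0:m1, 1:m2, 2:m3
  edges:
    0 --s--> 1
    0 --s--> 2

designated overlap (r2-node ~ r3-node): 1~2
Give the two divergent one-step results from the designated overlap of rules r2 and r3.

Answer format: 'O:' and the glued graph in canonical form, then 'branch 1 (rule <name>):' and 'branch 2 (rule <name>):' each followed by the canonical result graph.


O:
nodes: 0:m2, 1:m3, 2:m1, 3:m1, 4:m2
edges: (0,1,s); (3,4,d)
branch 1 (rule r2):
nodes: 0:m2, 2:m1, 3:m1, 4:m2
edges: (0,2,s); (3,4,d)
branch 2 (rule r3):
nodes: 0:m2, 1:m3, 2:m1, 3:m1, 4:m2
edges: (0,1,s); (3,1,s); (3,4,s)


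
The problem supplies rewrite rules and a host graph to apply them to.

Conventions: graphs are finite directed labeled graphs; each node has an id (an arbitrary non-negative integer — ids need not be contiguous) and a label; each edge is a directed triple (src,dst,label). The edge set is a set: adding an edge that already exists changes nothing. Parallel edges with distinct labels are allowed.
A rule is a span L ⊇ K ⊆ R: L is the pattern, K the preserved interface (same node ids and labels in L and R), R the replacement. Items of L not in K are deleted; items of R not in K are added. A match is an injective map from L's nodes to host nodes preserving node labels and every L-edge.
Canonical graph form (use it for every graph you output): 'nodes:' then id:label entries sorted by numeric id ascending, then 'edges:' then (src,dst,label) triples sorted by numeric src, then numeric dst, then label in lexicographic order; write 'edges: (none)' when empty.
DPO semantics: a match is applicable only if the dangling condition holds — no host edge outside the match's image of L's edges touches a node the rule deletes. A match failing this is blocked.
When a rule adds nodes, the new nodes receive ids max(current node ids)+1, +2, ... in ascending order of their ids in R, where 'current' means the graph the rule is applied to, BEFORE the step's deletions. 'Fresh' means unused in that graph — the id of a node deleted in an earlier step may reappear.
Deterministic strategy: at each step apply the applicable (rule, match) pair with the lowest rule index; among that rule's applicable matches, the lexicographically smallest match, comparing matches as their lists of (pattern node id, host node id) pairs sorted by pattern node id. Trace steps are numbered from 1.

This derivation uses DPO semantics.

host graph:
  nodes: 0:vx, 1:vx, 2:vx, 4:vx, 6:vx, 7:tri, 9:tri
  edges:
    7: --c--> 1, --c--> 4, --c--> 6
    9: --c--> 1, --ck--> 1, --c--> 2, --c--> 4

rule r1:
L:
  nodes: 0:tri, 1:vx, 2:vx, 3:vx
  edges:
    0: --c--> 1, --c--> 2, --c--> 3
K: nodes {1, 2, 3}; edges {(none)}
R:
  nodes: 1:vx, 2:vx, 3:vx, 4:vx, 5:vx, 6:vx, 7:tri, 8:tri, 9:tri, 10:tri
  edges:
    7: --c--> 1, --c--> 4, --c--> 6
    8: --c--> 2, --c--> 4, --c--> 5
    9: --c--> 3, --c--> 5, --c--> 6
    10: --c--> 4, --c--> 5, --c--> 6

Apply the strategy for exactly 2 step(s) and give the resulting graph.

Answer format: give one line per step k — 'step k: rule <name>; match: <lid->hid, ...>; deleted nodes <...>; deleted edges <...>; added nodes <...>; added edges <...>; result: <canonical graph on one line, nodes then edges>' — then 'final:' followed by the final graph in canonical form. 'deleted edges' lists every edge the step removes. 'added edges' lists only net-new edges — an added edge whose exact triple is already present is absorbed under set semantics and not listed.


step 1: rule r1; match: 0->7, 1->1, 2->4, 3->6; deleted nodes 7; deleted edges (7,1,c); (7,4,c); (7,6,c); added nodes 10, 11, 12, 13, 14, 15, 16; added edges (13,1,c); (13,10,c); (13,12,c); (14,4,c); (14,10,c); (14,11,c); (15,6,c); (15,11,c); (15,12,c); (16,10,c); (16,11,c); (16,12,c); result: nodes: 0:vx, 1:vx, 2:vx, 4:vx, 6:vx, 9:tri, 10:vx, 11:vx, 12:vx, 13:tri, 14:tri, 15:tri, 16:tri edges: (9,1,c); (9,1,ck); (9,2,c); (9,4,c); (13,1,c); (13,10,c); (13,12,c); (14,4,c); (14,10,c); (14,11,c); (15,6,c); (15,11,c); (15,12,c); (16,10,c); (16,11,c); (16,12,c)
step 2: rule r1; match: 0->13, 1->1, 2->10, 3->12; deleted nodes 13; deleted edges (13,1,c); (13,10,c); (13,12,c); added nodes 17, 18, 19, 20, 21, 22, 23; added edges (20,1,c); (20,17,c); (20,19,c); (21,10,c); (21,17,c); (21,18,c); (22,12,c); (22,18,c); (22,19,c); (23,17,c); (23,18,c); (23,19,c); result: nodes: 0:vx, 1:vx, 2:vx, 4:vx, 6:vx, 9:tri, 10:vx, 11:vx, 12:vx, 14:tri, 15:tri, 16:tri, 17:vx, 18:vx, 19:vx, 20:tri, 21:tri, 22:tri, 23:tri edges: (9,1,c); (9,1,ck); (9,2,c); (9,4,c); (14,4,c); (14,10,c); (14,11,c); (15,6,c); (15,11,c); (15,12,c); (16,10,c); (16,11,c); (16,12,c); (20,1,c); (20,17,c); (20,19,c); (21,10,c); (21,17,c); (21,18,c); (22,12,c); (22,18,c); (22,19,c); (23,17,c); (23,18,c); (23,19,c)
final:
nodes: 0:vx, 1:vx, 2:vx, 4:vx, 6:vx, 9:tri, 10:vx, 11:vx, 12:vx, 14:tri, 15:tri, 16:tri, 17:vx, 18:vx, 19:vx, 20:tri, 21:tri, 22:tri, 23:tri
edges: (9,1,c); (9,1,ck); (9,2,c); (9,4,c); (14,4,c); (14,10,c); (14,11,c); (15,6,c); (15,11,c); (15,12,c); (16,10,c); (16,11,c); (16,12,c); (20,1,c); (20,17,c); (20,19,c); (21,10,c); (21,17,c); (21,18,c); (22,12,c); (22,18,c); (22,19,c); (23,17,c); (23,18,c); (23,19,c)


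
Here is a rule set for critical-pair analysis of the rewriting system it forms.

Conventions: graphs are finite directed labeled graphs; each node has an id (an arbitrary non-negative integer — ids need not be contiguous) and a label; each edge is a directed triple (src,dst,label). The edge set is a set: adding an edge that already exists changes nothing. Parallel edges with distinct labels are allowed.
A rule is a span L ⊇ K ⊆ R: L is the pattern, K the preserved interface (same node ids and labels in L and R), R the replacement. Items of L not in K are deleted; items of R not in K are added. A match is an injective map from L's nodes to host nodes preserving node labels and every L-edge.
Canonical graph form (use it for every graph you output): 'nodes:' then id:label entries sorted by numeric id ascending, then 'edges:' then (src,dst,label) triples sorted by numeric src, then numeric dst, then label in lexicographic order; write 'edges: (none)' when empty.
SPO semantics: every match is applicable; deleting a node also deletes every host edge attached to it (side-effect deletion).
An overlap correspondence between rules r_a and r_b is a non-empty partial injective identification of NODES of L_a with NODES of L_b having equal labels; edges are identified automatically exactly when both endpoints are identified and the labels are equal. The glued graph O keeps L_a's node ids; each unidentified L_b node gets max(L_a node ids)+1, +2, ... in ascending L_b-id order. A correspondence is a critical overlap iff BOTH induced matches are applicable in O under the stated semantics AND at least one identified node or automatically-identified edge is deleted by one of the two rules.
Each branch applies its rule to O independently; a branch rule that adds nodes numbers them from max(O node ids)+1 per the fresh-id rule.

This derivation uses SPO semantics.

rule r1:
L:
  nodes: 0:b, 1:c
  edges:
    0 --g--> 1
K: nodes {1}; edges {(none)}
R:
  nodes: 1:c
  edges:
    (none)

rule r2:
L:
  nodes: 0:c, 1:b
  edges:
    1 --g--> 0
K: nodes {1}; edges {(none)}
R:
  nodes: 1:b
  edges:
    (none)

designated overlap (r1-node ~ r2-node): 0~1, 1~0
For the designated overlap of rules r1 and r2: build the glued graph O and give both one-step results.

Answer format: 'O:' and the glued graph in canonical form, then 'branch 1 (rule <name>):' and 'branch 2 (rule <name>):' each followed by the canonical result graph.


O:
nodes: 0:b, 1:c
edges: (0,1,g)
branch 1 (rule r1):
nodes: 1:c
edges: (none)
branch 2 (rule r2):
nodes: 0:b
edges: (none)


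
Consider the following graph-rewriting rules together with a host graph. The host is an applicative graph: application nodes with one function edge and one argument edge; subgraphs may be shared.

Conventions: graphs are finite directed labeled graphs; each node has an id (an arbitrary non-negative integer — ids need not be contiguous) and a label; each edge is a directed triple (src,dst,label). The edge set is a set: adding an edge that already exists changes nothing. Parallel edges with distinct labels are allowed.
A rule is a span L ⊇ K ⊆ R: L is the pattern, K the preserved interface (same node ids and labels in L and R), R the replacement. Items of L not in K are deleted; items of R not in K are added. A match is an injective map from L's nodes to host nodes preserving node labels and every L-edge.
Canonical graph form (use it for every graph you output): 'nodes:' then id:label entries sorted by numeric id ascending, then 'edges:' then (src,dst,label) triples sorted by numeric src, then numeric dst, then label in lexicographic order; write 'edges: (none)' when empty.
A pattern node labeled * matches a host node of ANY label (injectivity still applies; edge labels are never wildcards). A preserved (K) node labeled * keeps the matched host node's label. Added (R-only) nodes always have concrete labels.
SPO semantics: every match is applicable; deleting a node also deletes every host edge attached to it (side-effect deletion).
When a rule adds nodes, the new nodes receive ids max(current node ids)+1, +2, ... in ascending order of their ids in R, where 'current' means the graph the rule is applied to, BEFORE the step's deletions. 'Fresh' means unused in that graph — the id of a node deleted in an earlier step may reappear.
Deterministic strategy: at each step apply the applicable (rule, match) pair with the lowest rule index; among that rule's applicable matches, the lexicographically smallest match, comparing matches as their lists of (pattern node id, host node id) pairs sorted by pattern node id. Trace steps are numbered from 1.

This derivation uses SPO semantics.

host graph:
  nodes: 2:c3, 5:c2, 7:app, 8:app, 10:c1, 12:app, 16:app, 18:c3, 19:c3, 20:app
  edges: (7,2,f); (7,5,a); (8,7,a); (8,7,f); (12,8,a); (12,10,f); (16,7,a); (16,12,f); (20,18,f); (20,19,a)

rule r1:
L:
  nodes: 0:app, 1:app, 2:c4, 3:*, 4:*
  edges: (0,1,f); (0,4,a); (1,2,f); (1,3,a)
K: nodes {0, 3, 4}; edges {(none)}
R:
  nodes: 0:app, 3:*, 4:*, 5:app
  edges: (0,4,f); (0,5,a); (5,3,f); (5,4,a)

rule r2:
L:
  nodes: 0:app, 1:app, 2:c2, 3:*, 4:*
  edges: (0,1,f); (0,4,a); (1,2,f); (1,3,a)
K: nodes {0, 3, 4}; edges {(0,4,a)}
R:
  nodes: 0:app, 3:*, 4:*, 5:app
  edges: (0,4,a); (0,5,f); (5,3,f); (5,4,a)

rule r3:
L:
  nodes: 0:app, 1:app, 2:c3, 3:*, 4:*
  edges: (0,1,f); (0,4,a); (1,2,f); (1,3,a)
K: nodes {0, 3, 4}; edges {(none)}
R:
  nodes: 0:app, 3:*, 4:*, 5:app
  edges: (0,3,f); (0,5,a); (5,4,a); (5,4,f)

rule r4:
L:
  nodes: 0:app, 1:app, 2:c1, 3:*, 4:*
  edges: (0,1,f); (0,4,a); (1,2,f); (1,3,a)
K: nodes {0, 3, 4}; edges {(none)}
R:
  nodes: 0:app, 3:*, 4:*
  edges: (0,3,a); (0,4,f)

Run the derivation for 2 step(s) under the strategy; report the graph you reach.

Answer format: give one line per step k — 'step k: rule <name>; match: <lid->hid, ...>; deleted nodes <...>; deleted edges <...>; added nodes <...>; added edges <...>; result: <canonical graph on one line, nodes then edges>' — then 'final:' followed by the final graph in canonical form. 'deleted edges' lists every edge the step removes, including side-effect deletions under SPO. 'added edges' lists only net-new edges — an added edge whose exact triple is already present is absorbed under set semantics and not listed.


step 1: rule r4; match: 0->16, 1->12, 2->10, 3->8, 4->7; deleted nodes 10, 12; deleted edges (12,8,a); (12,10,f); (16,7,a); (16,12,f); added nodes (none); added edges (16,7,f); (16,8,a); result: nodes: 2:c3, 5:c2, 7:app, 8:app, 16:app, 18:c3, 19:c3, 20:app edges: (7,2,f); (7,5,a); (8,7,a); (8,7,f); (16,7,f); (16,8,a); (20,18,f); (20,19,a)
step 2: rule r3; match: 0->16, 1->7, 2->2, 3->5, 4->8; deleted nodes 2, 7; deleted edges (7,2,f); (7,5,a); (8,7,a); (8,7,f); (16,7,f); (16,8,a); added nodes 21; added edges (16,5,f); (16,21,a); (21,8,a); (21,8,f); result: nodes: 5:c2, 8:app, 16:app, 18:c3, 19:c3, 20:app, 21:app edges: (16,5,f); (16,21,a); (20,18,f); (20,19,a); (21,8,a); (21,8,f)
final:
nodes: 5:c2, 8:app, 16:app, 18:c3, 19:c3, 20:app, 21:app
edges: (16,5,f); (16,21,a); (20,18,f); (20,19,a); (21,8,a); (21,8,f)


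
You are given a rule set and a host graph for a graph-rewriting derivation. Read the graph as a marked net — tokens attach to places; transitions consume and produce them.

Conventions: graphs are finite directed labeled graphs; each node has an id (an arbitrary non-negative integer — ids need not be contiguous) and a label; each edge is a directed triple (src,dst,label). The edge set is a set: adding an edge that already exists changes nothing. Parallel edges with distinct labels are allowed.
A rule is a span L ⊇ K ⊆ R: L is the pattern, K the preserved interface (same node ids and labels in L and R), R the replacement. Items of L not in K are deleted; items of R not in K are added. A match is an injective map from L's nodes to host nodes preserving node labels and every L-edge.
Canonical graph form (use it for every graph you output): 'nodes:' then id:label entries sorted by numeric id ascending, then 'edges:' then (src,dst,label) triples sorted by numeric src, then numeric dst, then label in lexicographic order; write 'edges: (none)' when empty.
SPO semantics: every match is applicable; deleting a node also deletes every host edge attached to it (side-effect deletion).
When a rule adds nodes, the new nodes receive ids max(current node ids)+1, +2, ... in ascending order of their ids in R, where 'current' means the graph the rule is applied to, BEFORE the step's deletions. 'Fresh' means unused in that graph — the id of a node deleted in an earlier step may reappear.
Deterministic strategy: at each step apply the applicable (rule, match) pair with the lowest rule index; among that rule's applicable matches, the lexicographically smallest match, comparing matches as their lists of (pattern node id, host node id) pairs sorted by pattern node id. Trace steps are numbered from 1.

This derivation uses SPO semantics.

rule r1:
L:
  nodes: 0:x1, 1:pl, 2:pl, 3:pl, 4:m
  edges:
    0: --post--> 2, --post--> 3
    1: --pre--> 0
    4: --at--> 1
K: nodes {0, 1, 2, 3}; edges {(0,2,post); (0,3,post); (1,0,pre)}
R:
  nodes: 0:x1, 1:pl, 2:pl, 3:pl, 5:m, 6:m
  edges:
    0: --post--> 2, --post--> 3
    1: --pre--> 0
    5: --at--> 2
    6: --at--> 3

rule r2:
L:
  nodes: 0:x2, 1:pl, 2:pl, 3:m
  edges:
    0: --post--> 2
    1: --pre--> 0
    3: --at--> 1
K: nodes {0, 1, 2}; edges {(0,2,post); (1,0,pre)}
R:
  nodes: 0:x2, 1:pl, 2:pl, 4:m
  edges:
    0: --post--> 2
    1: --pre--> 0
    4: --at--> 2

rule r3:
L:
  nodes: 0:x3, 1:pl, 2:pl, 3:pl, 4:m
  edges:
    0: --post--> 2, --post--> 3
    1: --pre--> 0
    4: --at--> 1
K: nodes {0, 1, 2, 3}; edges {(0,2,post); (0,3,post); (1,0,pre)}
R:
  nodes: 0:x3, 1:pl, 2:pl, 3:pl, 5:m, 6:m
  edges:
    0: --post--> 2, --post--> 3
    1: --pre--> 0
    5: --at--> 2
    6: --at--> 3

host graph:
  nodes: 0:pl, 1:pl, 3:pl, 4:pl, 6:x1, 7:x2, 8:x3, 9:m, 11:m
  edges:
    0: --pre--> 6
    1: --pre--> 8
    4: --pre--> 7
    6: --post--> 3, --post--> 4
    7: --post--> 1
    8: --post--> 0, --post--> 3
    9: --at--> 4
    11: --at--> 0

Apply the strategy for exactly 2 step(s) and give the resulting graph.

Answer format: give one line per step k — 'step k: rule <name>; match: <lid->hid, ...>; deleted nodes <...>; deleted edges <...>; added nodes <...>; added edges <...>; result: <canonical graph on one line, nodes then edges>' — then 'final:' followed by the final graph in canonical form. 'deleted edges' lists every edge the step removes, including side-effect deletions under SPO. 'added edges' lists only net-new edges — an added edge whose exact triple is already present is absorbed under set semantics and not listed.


step 1: rule r1; match: 0->6, 1->0, 2->3, 3->4, 4->11; deleted nodes 11; deleted edges (11,0,at); added nodes 12, 13; added edges (12,3,at); (13,4,at); result: nodes: 0:pl, 1:pl, 3:pl, 4:pl, 6:x1, 7:x2, 8:x3, 9:m, 12:m, 13:m edges: (0,6,pre); (1,8,pre); (4,7,pre); (6,3,post); (6,4,post); (7,1,post); (8,0,post); (8,3,post); (9,4,at); (12,3,at); (13,4,at)
step 2: rule r2; match: 0->7, 1->4, 2->1, 3->9; deleted nodes 9; deleted edges (9,4,at); added nodes 14; added edges (14,1,at); result: nodes: 0:pl, 1:pl, 3:pl, 4:pl, 6:x1, 7:x2, 8:x3, 12:m, 13:m, 14:m edges: (0,6,pre); (1,8,pre); (4,7,pre); (6,3,post); (6,4,post); (7,1,post); (8,0,post); (8,3,post); (12,3,at); (13,4,at); (14,1,at)
final:
nodes: 0:pl, 1:pl, 3:pl, 4:pl, 6:x1, 7:x2, 8:x3, 12:m, 13:m, 14:m
edges: (0,6,pre); (1,8,pre); (4,7,pre); (6,3,post); (6,4,post); (7,1,post); (8,0,post); (8,3,post); (12,3,at); (13,4,at); (14,1,at)


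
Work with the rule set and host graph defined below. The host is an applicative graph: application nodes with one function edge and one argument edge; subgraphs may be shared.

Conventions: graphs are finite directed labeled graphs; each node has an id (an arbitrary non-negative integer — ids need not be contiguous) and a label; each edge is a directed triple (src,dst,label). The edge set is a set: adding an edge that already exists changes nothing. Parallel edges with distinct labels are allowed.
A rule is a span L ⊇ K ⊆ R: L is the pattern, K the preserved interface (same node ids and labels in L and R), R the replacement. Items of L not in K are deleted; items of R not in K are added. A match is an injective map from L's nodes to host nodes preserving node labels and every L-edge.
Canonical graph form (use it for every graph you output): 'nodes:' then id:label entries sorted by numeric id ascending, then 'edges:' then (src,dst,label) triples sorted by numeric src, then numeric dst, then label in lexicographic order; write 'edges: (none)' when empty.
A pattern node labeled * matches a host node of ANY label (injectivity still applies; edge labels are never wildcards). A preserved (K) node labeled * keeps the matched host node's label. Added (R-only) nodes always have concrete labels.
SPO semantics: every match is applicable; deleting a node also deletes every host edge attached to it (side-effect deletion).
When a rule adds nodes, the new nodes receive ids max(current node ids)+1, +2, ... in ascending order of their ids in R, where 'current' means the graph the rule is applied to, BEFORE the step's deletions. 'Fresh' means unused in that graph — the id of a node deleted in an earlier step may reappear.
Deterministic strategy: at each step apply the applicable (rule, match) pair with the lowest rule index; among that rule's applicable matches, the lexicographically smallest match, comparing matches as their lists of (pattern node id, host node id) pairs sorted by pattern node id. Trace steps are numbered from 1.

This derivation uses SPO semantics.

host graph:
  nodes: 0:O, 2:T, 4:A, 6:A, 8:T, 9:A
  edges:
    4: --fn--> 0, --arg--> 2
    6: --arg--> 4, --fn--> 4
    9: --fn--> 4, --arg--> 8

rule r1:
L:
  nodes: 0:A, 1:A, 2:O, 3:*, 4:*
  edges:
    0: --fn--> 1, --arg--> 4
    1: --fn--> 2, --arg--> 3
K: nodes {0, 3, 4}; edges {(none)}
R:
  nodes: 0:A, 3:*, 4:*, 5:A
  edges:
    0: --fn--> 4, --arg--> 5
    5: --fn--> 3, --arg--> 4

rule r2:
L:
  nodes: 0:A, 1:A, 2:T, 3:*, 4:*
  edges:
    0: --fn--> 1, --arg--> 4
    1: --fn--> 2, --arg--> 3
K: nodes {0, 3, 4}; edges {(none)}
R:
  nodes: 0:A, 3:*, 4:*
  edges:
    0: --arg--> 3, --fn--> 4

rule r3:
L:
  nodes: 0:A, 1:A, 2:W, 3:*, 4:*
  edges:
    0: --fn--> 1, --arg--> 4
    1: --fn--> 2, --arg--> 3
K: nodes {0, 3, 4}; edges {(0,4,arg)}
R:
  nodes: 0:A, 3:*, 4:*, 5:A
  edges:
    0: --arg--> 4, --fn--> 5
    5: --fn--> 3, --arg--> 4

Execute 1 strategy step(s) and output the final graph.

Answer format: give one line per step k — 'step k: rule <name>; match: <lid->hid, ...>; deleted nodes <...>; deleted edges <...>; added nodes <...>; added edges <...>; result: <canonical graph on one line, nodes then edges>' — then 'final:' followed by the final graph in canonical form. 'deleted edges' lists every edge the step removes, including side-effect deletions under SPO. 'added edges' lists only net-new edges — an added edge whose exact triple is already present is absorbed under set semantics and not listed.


step 1: rule r1; match: 0->9, 1->4, 2->0, 3->2, 4->8; deleted nodes 0, 4; deleted edges (4,0,fn); (4,2,arg); (6,4,arg); (6,4,fn); (9,4,fn); (9,8,arg); added nodes 10; added edges (9,8,fn); (9,10,arg); (10,2,fn); (10,8,arg); result: nodes: 2:T, 6:A, 8:T, 9:A, 10:A edges: (9,8,fn); (9,10,arg); (10,2,fn); (10,8,arg)
final:
nodes: 2:T, 6:A, 8:T, 9:A, 10:A
edges: (9,8,fn); (9,10,arg); (10,2,fn); (10,8,arg)


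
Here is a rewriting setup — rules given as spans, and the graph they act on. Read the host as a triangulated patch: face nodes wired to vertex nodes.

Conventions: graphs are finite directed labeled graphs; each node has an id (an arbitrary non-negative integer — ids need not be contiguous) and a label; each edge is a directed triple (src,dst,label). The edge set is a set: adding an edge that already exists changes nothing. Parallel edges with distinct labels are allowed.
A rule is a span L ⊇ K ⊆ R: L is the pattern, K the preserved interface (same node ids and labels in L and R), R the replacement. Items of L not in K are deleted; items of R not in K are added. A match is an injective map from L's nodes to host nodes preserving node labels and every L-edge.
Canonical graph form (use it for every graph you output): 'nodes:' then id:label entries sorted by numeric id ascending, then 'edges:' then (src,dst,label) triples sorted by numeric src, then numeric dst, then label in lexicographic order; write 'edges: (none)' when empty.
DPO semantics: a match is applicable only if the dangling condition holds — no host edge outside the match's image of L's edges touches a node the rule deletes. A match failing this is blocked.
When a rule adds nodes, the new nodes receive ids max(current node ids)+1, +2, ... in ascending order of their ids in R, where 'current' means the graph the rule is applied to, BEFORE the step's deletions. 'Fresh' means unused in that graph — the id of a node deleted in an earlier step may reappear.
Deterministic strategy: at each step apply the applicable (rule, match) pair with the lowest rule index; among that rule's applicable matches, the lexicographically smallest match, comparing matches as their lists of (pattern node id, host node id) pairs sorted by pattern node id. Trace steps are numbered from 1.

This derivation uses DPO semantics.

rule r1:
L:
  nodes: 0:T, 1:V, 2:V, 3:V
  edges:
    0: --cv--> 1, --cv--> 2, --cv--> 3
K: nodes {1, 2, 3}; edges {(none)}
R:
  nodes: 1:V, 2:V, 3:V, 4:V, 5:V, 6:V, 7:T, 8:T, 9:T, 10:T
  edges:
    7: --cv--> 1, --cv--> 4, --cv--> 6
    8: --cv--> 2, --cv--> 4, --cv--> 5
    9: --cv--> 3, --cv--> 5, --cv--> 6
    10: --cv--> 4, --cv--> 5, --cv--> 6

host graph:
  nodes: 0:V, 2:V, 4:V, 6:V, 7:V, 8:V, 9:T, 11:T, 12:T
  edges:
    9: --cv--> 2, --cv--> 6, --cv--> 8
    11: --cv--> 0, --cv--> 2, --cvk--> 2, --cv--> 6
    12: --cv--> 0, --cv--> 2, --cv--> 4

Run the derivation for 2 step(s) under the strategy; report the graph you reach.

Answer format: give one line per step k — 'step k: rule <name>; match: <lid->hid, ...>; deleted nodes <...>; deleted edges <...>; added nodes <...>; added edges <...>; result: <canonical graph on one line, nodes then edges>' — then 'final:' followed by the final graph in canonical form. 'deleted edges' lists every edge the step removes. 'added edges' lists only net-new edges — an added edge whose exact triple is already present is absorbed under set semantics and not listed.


step 1: rule r1; match: 0->9, 1->2, 2->6, 3->8; deleted nodes 9; deleted edges (9,2,cv); (9,6,cv); (9,8,cv); added nodes 13, 14, 15, 16, 17, 18, 19; added edges (16,2,cv); (16,13,cv); (16,15,cv); (17,6,cv); (17,13,cv); (17,14,cv); (18,8,cv); (18,14,cv); (18,15,cv); (19,13,cv); (19,14,cv); (19,15,cv); result: nodes: 0:V, 2:V, 4:V, 6:V, 7:V, 8:V, 11:T, 12:T, 13:V, 14:V, 15:V, 16:T, 17:T, 18:T, 19:T edges: (11,0,cv); (11,2,cv); (11,2,cvk); (11,6,cv); (12,0,cv); (12,2,cv); (12,4,cv); (16,2,cv); (16,13,cv); (16,15,cv); (17,6,cv); (17,13,cv); (17,14,cv); (18,8,cv); (18,14,cv); (18,15,cv); (19,13,cv); (19,14,cv); (19,15,cv)
step 2: rule r1; match: 0->12, 1->0, 2->2, 3->4; deleted nodes 12; deleted edges (12,0,cv); (12,2,cv); (12,4,cv); added nodes 20, 21, 22, 23, 24, 25, 26; added edges (23,0,cv); (23,20,cv); (23,22,cv); (24,2,cv); (24,20,cv); (24,21,cv); (25,4,cv); (25,21,cv); (25,22,cv); (26,20,cv); (26,21,cv); (26,22,cv); result: nodes: 0:V, 2:V, 4:V, 6:V, 7:V, 8:V, 11:T, 13:V, 14:V, 15:V, 16:T, 17:T, 18:T, 19:T, 20:V, 21:V, 22:V, 23:T, 24:T, 25:T, 26:T edges: (11,0,cv); (11,2,cv); (11,2,cvk); (11,6,cv); (16,2,cv); (16,13,cv); (16,15,cv); (17,6,cv); (17,13,cv); (17,14,cv); (18,8,cv); (18,14,cv); (18,15,cv); (19,13,cv); (19,14,cv); (19,15,cv); (23,0,cv); (23,20,cv); (23,22,cv); (24,2,cv); (24,20,cv); (24,21,cv); (25,4,cv); (25,21,cv); (25,22,cv); (26,20,cv); (26,21,cv); (26,22,cv)
final:
nodes: 0:V, 2:V, 4:V, 6:V, 7:V, 8:V, 11:T, 13:V, 14:V, 15:V, 16:T, 17:T, 18:T, 19:T, 20:V, 21:V, 22:V, 23:T, 24:T, 25:T, 26:T
edges: (11,0,cv); (11,2,cv); (11,2,cvk); (11,6,cv); (16,2,cv); (16,13,cv); (16,15,cv); (17,6,cv); (17,13,cv); (17,14,cv); (18,8,cv); (18,14,cv); (18,15,cv); (19,13,cv); (19,14,cv); (19,15,cv); (23,0,cv); (23,20,cv); (23,22,cv); (24,2,cv); (24,20,cv); (24,21,cv); (25,4,cv); (25,21,cv); (25,22,cv); (26,20,cv); (26,21,cv); (26,22,cv)


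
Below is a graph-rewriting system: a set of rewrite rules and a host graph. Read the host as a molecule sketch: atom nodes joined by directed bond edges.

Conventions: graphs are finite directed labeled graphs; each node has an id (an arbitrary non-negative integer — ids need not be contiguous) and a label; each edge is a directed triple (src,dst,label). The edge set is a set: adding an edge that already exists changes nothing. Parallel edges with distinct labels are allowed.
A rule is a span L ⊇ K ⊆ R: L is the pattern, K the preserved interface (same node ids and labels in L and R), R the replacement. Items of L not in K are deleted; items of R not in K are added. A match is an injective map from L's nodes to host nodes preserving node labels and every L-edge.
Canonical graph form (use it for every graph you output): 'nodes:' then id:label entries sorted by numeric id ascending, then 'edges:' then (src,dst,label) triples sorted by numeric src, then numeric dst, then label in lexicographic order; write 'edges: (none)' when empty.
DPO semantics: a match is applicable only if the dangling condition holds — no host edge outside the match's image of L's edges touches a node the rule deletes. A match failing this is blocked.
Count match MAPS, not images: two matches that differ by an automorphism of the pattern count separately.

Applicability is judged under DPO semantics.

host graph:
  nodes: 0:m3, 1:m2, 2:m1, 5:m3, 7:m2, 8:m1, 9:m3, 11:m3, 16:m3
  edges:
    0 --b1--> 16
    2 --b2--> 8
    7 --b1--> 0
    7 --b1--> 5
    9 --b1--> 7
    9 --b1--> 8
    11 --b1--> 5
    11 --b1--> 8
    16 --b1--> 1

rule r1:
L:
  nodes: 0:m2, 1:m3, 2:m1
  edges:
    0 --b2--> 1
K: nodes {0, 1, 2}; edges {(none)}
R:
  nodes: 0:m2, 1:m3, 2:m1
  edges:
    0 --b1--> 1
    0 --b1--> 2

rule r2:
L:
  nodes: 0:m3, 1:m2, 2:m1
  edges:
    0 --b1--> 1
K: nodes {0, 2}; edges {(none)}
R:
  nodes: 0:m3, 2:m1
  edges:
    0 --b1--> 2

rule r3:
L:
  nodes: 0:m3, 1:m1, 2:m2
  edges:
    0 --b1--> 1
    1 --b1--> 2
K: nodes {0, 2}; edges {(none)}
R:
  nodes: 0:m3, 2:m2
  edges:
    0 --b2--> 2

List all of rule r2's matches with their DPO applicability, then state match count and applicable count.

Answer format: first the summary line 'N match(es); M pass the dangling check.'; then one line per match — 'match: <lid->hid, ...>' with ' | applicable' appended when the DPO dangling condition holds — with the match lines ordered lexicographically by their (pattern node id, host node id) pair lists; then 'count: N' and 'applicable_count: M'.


4 match(es); 2 pass the dangling check.
match: 0->9, 1->7, 2->2
match: 0->9, 1->7, 2->8
match: 0->16, 1->1, 2->2 | applicable
match: 0->16, 1->1, 2->8 | applicable
count: 4
applicable_count: 2


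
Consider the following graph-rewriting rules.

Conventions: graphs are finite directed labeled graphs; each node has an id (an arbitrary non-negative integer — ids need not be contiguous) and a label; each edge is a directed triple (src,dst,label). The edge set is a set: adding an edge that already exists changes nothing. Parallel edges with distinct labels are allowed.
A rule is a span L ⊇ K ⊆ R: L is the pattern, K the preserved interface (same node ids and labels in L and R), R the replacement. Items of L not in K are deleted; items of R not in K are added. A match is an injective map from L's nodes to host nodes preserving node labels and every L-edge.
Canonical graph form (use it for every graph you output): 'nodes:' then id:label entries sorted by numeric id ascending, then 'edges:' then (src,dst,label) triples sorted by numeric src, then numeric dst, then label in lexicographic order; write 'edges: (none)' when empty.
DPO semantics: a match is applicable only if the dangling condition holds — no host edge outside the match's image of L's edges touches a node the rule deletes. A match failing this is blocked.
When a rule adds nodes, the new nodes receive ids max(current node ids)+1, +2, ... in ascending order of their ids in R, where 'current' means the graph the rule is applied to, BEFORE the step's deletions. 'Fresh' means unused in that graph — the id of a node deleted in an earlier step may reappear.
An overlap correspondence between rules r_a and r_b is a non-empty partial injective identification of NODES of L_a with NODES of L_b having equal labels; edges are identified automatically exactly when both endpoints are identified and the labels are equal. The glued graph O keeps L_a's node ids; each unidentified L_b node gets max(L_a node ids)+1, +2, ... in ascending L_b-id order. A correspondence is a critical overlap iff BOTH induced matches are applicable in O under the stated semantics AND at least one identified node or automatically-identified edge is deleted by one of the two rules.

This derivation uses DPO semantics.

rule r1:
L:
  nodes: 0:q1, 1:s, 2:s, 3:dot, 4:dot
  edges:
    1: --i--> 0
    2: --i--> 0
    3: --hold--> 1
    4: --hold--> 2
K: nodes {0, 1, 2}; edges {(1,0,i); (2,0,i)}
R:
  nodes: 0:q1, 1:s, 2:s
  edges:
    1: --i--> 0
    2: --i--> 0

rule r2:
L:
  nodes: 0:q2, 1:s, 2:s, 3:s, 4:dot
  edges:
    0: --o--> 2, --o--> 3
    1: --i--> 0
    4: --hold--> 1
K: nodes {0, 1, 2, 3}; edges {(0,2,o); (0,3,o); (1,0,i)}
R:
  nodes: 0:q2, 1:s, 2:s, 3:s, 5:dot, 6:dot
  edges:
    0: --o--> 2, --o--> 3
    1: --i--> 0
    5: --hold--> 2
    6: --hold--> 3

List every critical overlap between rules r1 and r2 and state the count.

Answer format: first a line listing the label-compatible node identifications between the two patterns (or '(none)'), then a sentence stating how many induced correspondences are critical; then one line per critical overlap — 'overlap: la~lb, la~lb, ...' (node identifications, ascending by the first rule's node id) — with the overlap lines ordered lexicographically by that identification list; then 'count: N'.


label-compatible node identifications between L(r1) and L(r2): 1~1, 1~2, 1~3, 2~1, 2~2, 2~3, 3~4, 4~4
6 of the induced correspondences are critical overlaps of r1 and r2.
overlap: 1~1, 2~2, 3~4
overlap: 1~1, 2~3, 3~4
overlap: 1~1, 3~4
overlap: 1~2, 2~1, 4~4
overlap: 1~3, 2~1, 4~4
overlap: 2~1, 4~4
count: 6


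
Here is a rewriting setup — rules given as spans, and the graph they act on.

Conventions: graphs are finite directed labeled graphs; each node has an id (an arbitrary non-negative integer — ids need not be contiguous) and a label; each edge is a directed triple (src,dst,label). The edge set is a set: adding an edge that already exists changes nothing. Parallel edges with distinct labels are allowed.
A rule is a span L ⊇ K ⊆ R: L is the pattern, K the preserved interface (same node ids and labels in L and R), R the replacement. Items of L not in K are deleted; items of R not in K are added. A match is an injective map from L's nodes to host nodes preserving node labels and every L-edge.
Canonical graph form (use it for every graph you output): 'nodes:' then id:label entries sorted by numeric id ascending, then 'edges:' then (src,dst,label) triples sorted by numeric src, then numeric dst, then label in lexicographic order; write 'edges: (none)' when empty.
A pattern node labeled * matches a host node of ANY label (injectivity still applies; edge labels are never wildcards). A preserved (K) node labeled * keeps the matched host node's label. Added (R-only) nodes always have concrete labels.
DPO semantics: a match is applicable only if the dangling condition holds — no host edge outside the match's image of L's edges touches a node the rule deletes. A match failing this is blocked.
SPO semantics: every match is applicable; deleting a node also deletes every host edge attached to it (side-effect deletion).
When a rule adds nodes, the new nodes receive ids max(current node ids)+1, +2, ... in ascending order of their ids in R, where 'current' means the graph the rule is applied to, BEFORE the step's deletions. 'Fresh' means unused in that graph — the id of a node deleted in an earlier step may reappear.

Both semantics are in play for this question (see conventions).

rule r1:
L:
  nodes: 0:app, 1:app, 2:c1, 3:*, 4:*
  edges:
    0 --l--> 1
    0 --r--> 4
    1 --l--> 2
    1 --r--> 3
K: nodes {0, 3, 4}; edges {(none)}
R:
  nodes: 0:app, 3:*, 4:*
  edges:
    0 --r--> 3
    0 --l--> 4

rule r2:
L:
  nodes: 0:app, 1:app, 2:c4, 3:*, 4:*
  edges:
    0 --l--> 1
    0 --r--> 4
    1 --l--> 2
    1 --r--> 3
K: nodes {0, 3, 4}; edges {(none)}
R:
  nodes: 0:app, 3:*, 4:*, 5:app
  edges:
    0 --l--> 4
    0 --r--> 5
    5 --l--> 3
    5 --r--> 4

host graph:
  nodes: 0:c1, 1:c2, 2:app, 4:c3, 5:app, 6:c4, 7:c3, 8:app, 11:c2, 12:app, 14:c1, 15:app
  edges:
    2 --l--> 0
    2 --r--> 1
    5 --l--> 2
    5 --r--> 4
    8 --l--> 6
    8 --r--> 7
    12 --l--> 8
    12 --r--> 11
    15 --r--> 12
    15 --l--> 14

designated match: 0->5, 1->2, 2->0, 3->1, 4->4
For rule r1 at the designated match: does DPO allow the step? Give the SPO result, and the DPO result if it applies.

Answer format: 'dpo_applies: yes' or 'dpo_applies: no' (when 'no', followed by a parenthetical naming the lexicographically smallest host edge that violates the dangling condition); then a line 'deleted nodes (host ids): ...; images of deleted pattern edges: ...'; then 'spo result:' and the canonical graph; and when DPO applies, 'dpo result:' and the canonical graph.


dpo_applies: yes
deleted nodes (host ids): 0, 2; images of deleted pattern edges: (2,0,l); (2,1,r); (5,2,l); (5,4,r)
spo result:
nodes: 1:c2, 4:c3, 5:app, 6:c4, 7:c3, 8:app, 11:c2, 12:app, 14:c1, 15:app
edges: (5,1,r); (5,4,l); (8,6,l); (8,7,r); (12,8,l); (12,11,r); (15,12,r); (15,14,l)
dpo result:
nodes: 1:c2, 4:c3, 5:app, 6:c4, 7:c3, 8:app, 11:c2, 12:app, 14:c1, 15:app
edges: (5,1,r); (5,4,l); (8,6,l); (8,7,r); (12,8,l); (12,11,r); (15,12,r); (15,14,l)
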